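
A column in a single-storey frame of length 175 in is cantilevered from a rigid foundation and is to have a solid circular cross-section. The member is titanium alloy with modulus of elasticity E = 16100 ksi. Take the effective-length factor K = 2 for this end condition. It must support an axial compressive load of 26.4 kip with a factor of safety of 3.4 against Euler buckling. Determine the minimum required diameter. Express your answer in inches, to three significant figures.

Required P_cr = n·P = 3.4 × 26.4 = 89.76 kip
L_e = K·L = 2 × 175 = 350.0 in
Required I = P_cr·L_e²/(π²E) = 8.976×10^4 × 350.0² / (π² × 1.61×10^7) = 69.20 in⁴
Solid circle: I = πd⁴/64  ⇒  d = (64I/π)^(1/4) = (64×69.20/π)^(1/4) = 6.13 in

d ≈ 6.13 in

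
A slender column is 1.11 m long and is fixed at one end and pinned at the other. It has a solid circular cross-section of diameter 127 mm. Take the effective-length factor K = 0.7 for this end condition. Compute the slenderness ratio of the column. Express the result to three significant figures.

For a solid circle r = d/4 = 127/4 = 31.75 mm
L_e = K·L = 0.7 × 1.11 m = 0.7770 m = 777.00 mm
λ = L_e / r_min = 777.00 / 31.75 = 24.5

λ ≈ 24.5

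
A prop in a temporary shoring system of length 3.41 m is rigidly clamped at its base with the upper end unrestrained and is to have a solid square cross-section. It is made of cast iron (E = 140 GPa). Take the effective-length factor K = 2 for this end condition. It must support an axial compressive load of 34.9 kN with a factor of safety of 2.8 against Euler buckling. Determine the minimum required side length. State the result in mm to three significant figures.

a ≈ 79.3 mm

Required P_cr = n·P = 2.8 × 34.9 = 97.72 kN
L_e = K·L = 2 × 3.41 = 6.820 m
Required I = P_cr·L_e²/(π²E) = 9.772×10^4 × 6.820² / (π² × 1.40×10^11) = 3.289×10^-6 m⁴
I_req = 3.289×10^6 mm⁴
Solid square: I = a⁴/12  ⇒  a = (12I)^(1/4) = (12×3.289×10^6)^(1/4) = 79.3 mm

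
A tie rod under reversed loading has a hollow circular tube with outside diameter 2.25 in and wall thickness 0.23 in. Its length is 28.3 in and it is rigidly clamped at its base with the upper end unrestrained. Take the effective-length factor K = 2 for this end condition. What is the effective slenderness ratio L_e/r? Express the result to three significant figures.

Inner diameter d_i = 2.25 − 2×0.23 = 1.790 in
I = π(d_o⁴ − d_i⁴)/64 = π(2.25⁴ − 1.790⁴)/64 = 0.7541 in⁴
A = 1.460 in²;  r_min = √(I/A) = √(0.7541/1.460) = 0.7188 in
L_e = K·L = 2 × 28.3 = 56.60 in
λ = L_e / r_min = 56.600 / 0.7188 = 78.7

λ ≈ 78.7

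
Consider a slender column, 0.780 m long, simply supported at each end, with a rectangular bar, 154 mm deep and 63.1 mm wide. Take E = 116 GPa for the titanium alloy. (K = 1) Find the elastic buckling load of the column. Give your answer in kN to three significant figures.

Buckling occurs about the weak axis: I_min = h·b³/12 with b = 63.1 mm (the shorter side).
I_min = 154×63.1³/12 = 3.224×10^6 mm⁴
I = 3.224×10^6 mm⁴ = 3.224×10^-6 m⁴
Effective length L_e = K·L = 1 × 0.780 = 0.7800 m
P_cr = π²EI / L_e² = π² × 116×10⁹ × 3.224×10^-6 / 0.7800² = 6.067×10^6 N

P_cr ≈ 6070 kN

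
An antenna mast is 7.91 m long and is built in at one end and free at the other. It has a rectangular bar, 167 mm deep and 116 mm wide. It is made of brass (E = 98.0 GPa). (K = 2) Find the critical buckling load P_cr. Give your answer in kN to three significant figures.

P_cr ≈ 84.0 kN

Buckling occurs about the weak axis: I_min = h·b³/12 with b = 116 mm (the shorter side).
I_min = 167×116³/12 = 2.172×10^7 mm⁴
I = 2.172×10^7 mm⁴ = 2.172×10^-5 m⁴
Effective length L_e = K·L = 2 × 7.91 = 15.82 m
P_cr = π²EI / L_e² = π² × 98.0×10⁹ × 2.172×10^-5 / 15.82² = 8.395×10^4 N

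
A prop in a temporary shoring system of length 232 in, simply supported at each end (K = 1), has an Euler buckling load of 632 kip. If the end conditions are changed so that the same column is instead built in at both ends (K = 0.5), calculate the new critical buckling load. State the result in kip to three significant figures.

P_cr ∝ 1/K², so P_cr,new = P_cr,old × (K_old/K_new)² = 632 × (1/0.5)²
= 632 × 4.000 = 2530 kip

P_cr ≈ 2530 kip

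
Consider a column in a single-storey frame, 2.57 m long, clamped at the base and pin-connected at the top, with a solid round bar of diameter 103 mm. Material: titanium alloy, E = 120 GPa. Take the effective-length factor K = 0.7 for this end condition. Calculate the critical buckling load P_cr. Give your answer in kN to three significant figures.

I = πd⁴/64 = π×103⁴/64 = 5.525×10^6 mm⁴
I = 5.525×10^6 mm⁴ = 5.525×10^-6 m⁴
Effective length L_e = K·L = 0.7 × 2.57 = 1.799 m
P_cr = π²EI / L_e² = π² × 120×10⁹ × 5.525×10^-6 / 1.799² = 2.022×10^6 N

P_cr ≈ 2020 kN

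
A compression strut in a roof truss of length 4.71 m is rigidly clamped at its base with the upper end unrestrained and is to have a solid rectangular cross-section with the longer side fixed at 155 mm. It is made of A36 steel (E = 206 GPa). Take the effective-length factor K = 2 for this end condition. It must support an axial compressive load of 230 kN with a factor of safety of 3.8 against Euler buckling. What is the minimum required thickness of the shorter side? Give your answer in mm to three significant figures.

Required P_cr = n·P = 3.8 × 230 = 874.0 kN
L_e = K·L = 2 × 4.71 = 9.420 m
Required I = P_cr·L_e²/(π²E) = 8.740×10^5 × 9.420² / (π² × 2.06×10^11) = 3.815×10^-5 m⁴
I_req = 3.815×10^7 mm⁴
Rectangle, weak axis: I_min = h·b³/12 with h = 155 mm fixed  ⇒  b = (12I/h)^(1/3) = 143 mm

b ≈ 143 mm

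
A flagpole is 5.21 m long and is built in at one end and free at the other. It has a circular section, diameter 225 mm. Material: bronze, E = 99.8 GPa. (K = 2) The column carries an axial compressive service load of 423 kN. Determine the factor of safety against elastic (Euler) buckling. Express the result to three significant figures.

n ≈ 2.70

I = πd⁴/64 = π×225⁴/64 = 1.258×10^8 mm⁴
I = 1.258×10^8 mm⁴ = 1.258×10^-4 m⁴
Effective length L_e = K·L = 2 × 5.21 = 10.42 m
P_cr = π²EI / L_e² = π² × 99.8×10⁹ × 1.258×10^-4 / 10.42² = 1.141×10^6 N
Factor of safety n = P_cr / P = 1141.3 / 423 = 2.70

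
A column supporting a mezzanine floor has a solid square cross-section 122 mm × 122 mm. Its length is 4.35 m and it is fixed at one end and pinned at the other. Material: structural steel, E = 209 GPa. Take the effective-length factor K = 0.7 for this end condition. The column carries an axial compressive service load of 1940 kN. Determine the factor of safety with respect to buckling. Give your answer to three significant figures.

I = a⁴/12 = 122⁴/12 = 1.846×10^7 mm⁴
I = 1.846×10^7 mm⁴ = 1.846×10^-5 m⁴
Effective length L_e = K·L = 0.7 × 4.35 = 3.045 m
P_cr = π²EI / L_e² = π² × 209×10⁹ × 1.846×10^-5 / 3.045² = 4.107×10^6 N
Factor of safety n = P_cr / P = 4107.0 / 1940 = 2.12

n ≈ 2.12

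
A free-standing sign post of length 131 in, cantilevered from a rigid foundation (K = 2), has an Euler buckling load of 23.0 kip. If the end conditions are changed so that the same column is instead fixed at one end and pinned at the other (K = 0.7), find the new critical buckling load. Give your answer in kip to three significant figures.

P_cr ≈ 188 kip

P_cr ∝ 1/K², so P_cr,new = P_cr,old × (K_old/K_new)² = 23.0 × (2/0.7)²
= 23.0 × 8.163 = 188 kip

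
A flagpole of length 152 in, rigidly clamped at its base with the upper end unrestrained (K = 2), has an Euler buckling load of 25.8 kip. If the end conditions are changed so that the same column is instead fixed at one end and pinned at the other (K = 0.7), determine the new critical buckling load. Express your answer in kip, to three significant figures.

P_cr ≈ 211 kip

P_cr ∝ 1/K², so P_cr,new = P_cr,old × (K_old/K_new)² = 25.8 × (2/0.7)²
= 25.8 × 8.163 = 211 kip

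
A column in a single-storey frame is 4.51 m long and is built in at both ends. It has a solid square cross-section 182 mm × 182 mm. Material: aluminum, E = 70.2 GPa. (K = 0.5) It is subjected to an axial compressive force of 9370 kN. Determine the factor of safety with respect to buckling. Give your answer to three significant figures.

n ≈ 1.33

I = a⁴/12 = 182⁴/12 = 9.143×10^7 mm⁴
I = 9.143×10^7 mm⁴ = 9.143×10^-5 m⁴
Effective length L_e = K·L = 0.5 × 4.51 = 2.255 m
P_cr = π²EI / L_e² = π² × 70.2×10⁹ × 9.143×10^-5 / 2.255² = 1.246×10^7 N
Factor of safety n = P_cr / P = 12458 / 9370 = 1.33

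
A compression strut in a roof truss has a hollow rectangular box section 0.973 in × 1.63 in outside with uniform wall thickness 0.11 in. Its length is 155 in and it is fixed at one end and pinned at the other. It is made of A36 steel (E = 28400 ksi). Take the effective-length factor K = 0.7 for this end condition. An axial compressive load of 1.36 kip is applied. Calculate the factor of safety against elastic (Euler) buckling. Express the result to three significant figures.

n ≈ 1.31

Inner dimensions: h_i = 1.63 − 2×0.11 = 1.410 in, b_i = 0.973 − 2×0.11 = 0.7530 in
Weak-axis I_min = (h_o·b_o³ − h_i·b_i³)/12 with b_o = 0.973, b_i = 0.7530 in (shorter outer/inner sides).
I_min = (1.63×0.973³ − 1.410×0.7530³)/12 = 7.496×10^-2 in⁴
Effective length L_e = K·L = 0.7 × 155 = 108.5 in
P_cr = π²EI / L_e² = π² × 28400×10³ × 7.496×10^-2 / 108.5² = 1.785×10^3 lb
Factor of safety n = P_cr / P = 1.7847 / 1.36 = 1.31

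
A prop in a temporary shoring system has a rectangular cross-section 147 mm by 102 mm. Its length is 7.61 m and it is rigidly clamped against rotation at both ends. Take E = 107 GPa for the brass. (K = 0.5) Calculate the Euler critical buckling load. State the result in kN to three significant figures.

Buckling occurs about the weak axis: I_min = h·b³/12 with b = 102 mm (the shorter side).
I_min = 147×102³/12 = 1.300×10^7 mm⁴
I = 1.300×10^7 mm⁴ = 1.300×10^-5 m⁴
Effective length L_e = K·L = 0.5 × 7.61 = 3.805 m
P_cr = π²EI / L_e² = π² × 107×10⁹ × 1.300×10^-5 / 3.805² = 9.482×10^5 N

P_cr ≈ 948 kN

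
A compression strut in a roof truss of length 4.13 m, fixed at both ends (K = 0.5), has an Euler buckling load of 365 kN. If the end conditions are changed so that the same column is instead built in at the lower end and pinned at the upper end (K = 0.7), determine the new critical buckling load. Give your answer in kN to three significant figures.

P_cr ∝ 1/K², so P_cr,new = P_cr,old × (K_old/K_new)² = 365 × (0.5/0.7)²
= 365 × 0.5102 = 186 kN

P_cr ≈ 186 kN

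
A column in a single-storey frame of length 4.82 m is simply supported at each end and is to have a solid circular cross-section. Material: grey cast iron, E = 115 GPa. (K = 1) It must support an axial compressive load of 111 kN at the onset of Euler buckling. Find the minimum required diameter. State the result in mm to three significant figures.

d ≈ 82.5 mm

L_e = K·L = 1 × 4.82 = 4.820 m
Required I = P_cr·L_e²/(π²E) = 1.110×10^5 × 4.820² / (π² × 1.15×10^11) = 2.272×10^-6 m⁴
I_req = 2.272×10^6 mm⁴
Solid circle: I = πd⁴/64  ⇒  d = (64I/π)^(1/4) = (64×2.272×10^6/π)^(1/4) = 82.5 mm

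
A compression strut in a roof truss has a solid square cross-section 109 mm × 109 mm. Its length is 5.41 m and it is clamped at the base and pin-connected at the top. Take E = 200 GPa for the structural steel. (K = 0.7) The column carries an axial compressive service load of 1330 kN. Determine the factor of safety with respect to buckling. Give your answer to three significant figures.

n ≈ 1.22

I = a⁴/12 = 109⁴/12 = 1.176×10^7 mm⁴
I = 1.176×10^7 mm⁴ = 1.176×10^-5 m⁴
Effective length L_e = K·L = 0.7 × 5.41 = 3.787 m
P_cr = π²EI / L_e² = π² × 200×10⁹ × 1.176×10^-5 / 3.787² = 1.619×10^6 N
Factor of safety n = P_cr / P = 1619.1 / 1330 = 1.22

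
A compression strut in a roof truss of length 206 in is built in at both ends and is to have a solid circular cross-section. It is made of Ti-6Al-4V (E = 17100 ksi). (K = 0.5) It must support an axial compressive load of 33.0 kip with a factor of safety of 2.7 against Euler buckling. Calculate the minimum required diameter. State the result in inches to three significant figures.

Required P_cr = n·P = 2.7 × 33.0 = 89.10 kip
L_e = K·L = 0.5 × 206 = 103.0 in
Required I = P_cr·L_e²/(π²E) = 8.910×10^4 × 103.0² / (π² × 1.71×10^7) = 5.601 in⁴
Solid circle: I = πd⁴/64  ⇒  d = (64I/π)^(1/4) = (64×5.601/π)^(1/4) = 3.27 in

d ≈ 3.27 in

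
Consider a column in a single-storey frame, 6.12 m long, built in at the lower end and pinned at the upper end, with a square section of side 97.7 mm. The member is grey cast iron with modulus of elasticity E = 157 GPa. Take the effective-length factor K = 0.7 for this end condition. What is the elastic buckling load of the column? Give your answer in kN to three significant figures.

P_cr ≈ 641 kN

I = a⁴/12 = 97.7⁴/12 = 7.593×10^6 mm⁴
I = 7.593×10^6 mm⁴ = 7.593×10^-6 m⁴
Effective length L_e = K·L = 0.7 × 6.12 = 4.284 m
P_cr = π²EI / L_e² = π² × 157×10⁹ × 7.593×10^-6 / 4.284² = 6.411×10^5 N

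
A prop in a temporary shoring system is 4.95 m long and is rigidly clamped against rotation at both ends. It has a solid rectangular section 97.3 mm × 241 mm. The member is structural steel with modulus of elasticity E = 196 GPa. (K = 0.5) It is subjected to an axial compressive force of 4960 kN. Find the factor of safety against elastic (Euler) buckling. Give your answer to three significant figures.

n ≈ 1.18

Buckling occurs about the weak axis: I_min = h·b³/12 with b = 97.3 mm (the shorter side).
I_min = 241×97.3³/12 = 1.850×10^7 mm⁴
I = 1.850×10^7 mm⁴ = 1.850×10^-5 m⁴
Effective length L_e = K·L = 0.5 × 4.95 = 2.475 m
P_cr = π²EI / L_e² = π² × 196×10⁹ × 1.850×10^-5 / 2.475² = 5.842×10^6 N
Factor of safety n = P_cr / P = 5842.2 / 4960 = 1.18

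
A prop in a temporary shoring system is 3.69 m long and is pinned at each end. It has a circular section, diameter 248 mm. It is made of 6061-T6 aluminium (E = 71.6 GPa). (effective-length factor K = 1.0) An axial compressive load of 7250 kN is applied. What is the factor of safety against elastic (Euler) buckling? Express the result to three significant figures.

n ≈ 1.33

I = πd⁴/64 = π×248⁴/64 = 1.857×10^8 mm⁴
I = 1.857×10^8 mm⁴ = 1.857×10^-4 m⁴
Effective length L_e = K·L = 1 × 3.69 = 3.690 m
P_cr = π²EI / L_e² = π² × 71.6×10⁹ × 1.857×10^-4 / 3.690² = 9.637×10^6 N
Factor of safety n = P_cr / P = 9636.9 / 7250 = 1.33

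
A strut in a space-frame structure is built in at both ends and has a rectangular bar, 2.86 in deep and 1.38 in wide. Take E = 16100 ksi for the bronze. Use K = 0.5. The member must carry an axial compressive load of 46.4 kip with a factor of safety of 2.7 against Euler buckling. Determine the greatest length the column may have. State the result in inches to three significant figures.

L_max ≈ 56.4 in

Buckling occurs about the weak axis: I_min = h·b³/12 with b = 1.38 in (the shorter side).
I_min = 2.86×1.38³/12 = 0.6264 in⁴
Required critical load P_cr = n·P = 2.7 × 46.4 = 125.3 kip = 1.253×10^5 lb
From P_cr = π²EI/(K·L)²:  L = (1/K)·√(π²EI/P_cr) = (1/0.5)·√(π²×1.61×10^7×0.6264/1.253×10^5)
L = 56.4 in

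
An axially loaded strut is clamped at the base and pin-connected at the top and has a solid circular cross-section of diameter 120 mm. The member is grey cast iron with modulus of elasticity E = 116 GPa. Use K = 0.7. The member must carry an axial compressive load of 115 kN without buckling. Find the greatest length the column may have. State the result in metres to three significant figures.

L_max ≈ 14.4 m

I = πd⁴/64 = π×120⁴/64 = 1.018×10^7 mm⁴
I = 1.018×10^-5 m⁴
At the buckling limit P_cr = P = 1.150×10^5 N
From P_cr = π²EI/(K·L)²:  L = (1/K)·√(π²EI/P_cr) = (1/0.7)·√(π²×1.16×10^11×1.018×10^-5/1.150×10^5)
L = 14.4 m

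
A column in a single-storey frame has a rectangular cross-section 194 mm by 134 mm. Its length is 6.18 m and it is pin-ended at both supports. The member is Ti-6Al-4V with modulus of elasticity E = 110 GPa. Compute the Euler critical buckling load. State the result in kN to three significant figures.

Buckling occurs about the weak axis: I_min = h·b³/12 with b = 134 mm (the shorter side).
I_min = 194×134³/12 = 3.890×10^7 mm⁴
I = 3.890×10^7 mm⁴ = 3.890×10^-5 m⁴
Effective length L_e = K·L = 1 × 6.18 = 6.180 m
P_cr = π²EI / L_e² = π² × 110×10⁹ × 3.890×10^-5 / 6.180² = 1.106×10^6 N

P_cr ≈ 1110 kN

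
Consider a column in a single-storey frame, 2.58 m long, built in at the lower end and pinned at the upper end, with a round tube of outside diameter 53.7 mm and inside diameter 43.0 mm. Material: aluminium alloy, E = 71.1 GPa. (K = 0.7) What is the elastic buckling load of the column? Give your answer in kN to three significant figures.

d_o = 53.7 mm, d_i = 43.0 mm
I = π(d_o⁴ − d_i⁴)/64 = π(53.7⁴ − 43.00⁴)/64 = 2.404×10^5 mm⁴
I = 2.404×10^5 mm⁴ = 2.404×10^-7 m⁴
Effective length L_e = K·L = 0.7 × 2.58 = 1.806 m
P_cr = π²EI / L_e² = π² × 71.1×10⁹ × 2.404×10^-7 / 1.806² = 5.172×10^4 N

P_cr ≈ 51.7 kN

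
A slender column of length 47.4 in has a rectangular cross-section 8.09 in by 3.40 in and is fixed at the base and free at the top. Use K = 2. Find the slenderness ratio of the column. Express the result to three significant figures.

Buckling occurs about the weak axis: I_min = h·b³/12 with b = 3.40 in (the shorter side).
I_min = 8.09×3.40³/12 = 26.50 in⁴
A = 27.51 in²;  r_min = √(I/A) = √(26.50/27.51) = 0.9815 in
L_e = K·L = 2 × 47.4 = 94.80 in
λ = L_e / r_min = 94.800 / 0.9815 = 96.6

λ ≈ 96.6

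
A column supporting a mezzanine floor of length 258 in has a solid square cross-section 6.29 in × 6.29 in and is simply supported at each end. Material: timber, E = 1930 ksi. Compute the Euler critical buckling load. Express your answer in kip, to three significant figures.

P_cr ≈ 37.3 kip

I = a⁴/12 = 6.29⁴/12 = 130.4 in⁴
Effective length L_e = K·L = 1 × 258 = 258.0 in
P_cr = π²EI / L_e² = π² × 1930×10³ × 130.4 / 258.0² = 3.733×10^4 lb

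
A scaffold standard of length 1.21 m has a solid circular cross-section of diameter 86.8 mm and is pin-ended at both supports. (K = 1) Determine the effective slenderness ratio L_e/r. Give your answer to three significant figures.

For a solid circle r = d/4 = 86.8/4 = 21.70 mm
L_e = K·L = 1 × 1.21 m = 1.210 m = 1210.0 mm
λ = L_e / r_min = 1210.0 / 21.70 = 55.8

λ ≈ 55.8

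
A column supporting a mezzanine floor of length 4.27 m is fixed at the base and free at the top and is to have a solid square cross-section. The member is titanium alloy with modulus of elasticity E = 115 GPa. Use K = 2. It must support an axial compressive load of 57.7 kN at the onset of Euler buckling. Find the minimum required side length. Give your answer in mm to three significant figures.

L_e = K·L = 2 × 4.27 = 8.540 m
Required I = P_cr·L_e²/(π²E) = 5.770×10^4 × 8.540² / (π² × 1.15×10^11) = 3.708×10^-6 m⁴
I_req = 3.708×10^6 mm⁴
Solid square: I = a⁴/12  ⇒  a = (12I)^(1/4) = (12×3.708×10^6)^(1/4) = 81.7 mm

a ≈ 81.7 mm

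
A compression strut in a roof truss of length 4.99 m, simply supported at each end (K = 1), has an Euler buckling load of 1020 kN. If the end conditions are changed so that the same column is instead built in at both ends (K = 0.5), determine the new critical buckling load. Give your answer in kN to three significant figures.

P_cr ≈ 4080 kN

P_cr ∝ 1/K², so P_cr,new = P_cr,old × (K_old/K_new)² = 1020 × (1/0.5)²
= 1020 × 4.000 = 4080 kN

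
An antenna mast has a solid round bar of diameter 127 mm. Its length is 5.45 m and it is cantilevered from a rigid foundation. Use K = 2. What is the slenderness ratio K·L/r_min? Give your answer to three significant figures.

λ ≈ 343

For a solid circle r = d/4 = 127/4 = 31.75 mm
L_e = K·L = 2 × 5.45 m = 10.90 m = 10900 mm
λ = L_e / r_min = 10900 / 31.75 = 343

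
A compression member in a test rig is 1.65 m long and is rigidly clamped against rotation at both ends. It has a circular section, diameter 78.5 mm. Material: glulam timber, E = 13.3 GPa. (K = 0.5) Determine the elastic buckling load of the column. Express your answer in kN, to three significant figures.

I = πd⁴/64 = π×78.5⁴/64 = 1.864×10^6 mm⁴
I = 1.864×10^6 mm⁴ = 1.864×10^-6 m⁴
Effective length L_e = K·L = 0.5 × 1.65 = 0.8250 m
P_cr = π²EI / L_e² = π² × 13.3×10⁹ × 1.864×10^-6 / 0.8250² = 3.595×10^5 N

P_cr ≈ 359 kN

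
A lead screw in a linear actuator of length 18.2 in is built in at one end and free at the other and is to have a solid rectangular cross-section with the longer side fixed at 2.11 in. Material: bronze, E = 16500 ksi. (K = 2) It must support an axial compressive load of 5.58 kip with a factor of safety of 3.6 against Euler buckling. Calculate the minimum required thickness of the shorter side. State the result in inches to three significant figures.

b ≈ 0.976 in

Required P_cr = n·P = 3.6 × 5.58 = 20.09 kip
L_e = K·L = 2 × 18.2 = 36.40 in
Required I = P_cr·L_e²/(π²E) = 2.009×10^4 × 36.40² / (π² × 1.65×10^7) = 0.1634 in⁴
Rectangle, weak axis: I_min = h·b³/12 with h = 2.11 in fixed  ⇒  b = (12I/h)^(1/3) = 0.976 in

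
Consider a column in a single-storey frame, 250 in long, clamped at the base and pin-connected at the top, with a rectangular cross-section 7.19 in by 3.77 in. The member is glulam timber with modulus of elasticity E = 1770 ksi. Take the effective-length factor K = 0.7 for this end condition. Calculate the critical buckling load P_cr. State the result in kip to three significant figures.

Buckling occurs about the weak axis: I_min = h·b³/12 with b = 3.77 in (the shorter side).
I_min = 7.19×3.77³/12 = 32.10 in⁴
Effective length L_e = K·L = 0.7 × 250 = 175.0 in
P_cr = π²EI / L_e² = π² × 1770×10³ × 32.10 / 175.0² = 1.831×10^4 lb

P_cr ≈ 18.3 kip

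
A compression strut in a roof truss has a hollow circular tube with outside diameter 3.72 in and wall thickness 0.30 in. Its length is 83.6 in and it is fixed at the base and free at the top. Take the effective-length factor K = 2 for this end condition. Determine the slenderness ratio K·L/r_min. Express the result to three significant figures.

λ ≈ 138

Inner diameter d_i = 3.72 − 2×0.30 = 3.120 in
I = π(d_o⁴ − d_i⁴)/64 = π(3.72⁴ − 3.120⁴)/64 = 4.749 in⁴
A = 3.223 in²;  r_min = √(I/A) = √(4.749/3.223) = 1.214 in
L_e = K·L = 2 × 83.6 = 167.2 in
λ = L_e / r_min = 167.20 / 1.214 = 138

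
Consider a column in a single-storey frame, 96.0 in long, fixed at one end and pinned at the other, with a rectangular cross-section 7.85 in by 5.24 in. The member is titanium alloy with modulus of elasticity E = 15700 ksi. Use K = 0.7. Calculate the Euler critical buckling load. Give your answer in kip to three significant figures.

Buckling occurs about the weak axis: I_min = h·b³/12 with b = 5.24 in (the shorter side).
I_min = 7.85×5.24³/12 = 94.12 in⁴
Effective length L_e = K·L = 0.7 × 96.0 = 67.20 in
P_cr = π²EI / L_e² = π² × 15700×10³ × 94.12 / 67.20² = 3.230×10^6 lb

P_cr ≈ 3230 kip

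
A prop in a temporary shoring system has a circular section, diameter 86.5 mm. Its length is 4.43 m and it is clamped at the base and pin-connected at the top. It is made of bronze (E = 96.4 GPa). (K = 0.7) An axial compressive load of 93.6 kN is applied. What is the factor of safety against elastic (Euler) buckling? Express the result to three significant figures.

I = πd⁴/64 = π×86.5⁴/64 = 2.748×10^6 mm⁴
I = 2.748×10^6 mm⁴ = 2.748×10^-6 m⁴
Effective length L_e = K·L = 0.7 × 4.43 = 3.101 m
P_cr = π²EI / L_e² = π² × 96.4×10⁹ × 2.748×10^-6 / 3.101² = 2.719×10^5 N
Factor of safety n = P_cr / P = 271.90 / 93.6 = 2.90

n ≈ 2.90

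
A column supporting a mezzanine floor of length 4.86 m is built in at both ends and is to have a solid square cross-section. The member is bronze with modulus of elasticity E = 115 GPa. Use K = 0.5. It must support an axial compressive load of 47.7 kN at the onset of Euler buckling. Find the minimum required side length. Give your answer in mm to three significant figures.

a ≈ 41.5 mm

L_e = K·L = 0.5 × 4.86 = 2.430 m
Required I = P_cr·L_e²/(π²E) = 4.770×10^4 × 2.430² / (π² × 1.15×10^11) = 2.482×10^-7 m⁴
I_req = 2.482×10^5 mm⁴
Solid square: I = a⁴/12  ⇒  a = (12I)^(1/4) = (12×2.482×10^5)^(1/4) = 41.5 mm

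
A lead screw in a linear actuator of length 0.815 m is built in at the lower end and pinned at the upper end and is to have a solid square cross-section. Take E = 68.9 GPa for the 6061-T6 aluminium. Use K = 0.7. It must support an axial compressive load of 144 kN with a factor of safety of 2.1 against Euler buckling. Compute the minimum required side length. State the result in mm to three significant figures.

Required P_cr = n·P = 2.1 × 144 = 302.4 kN
L_e = K·L = 0.7 × 0.815 = 0.5705 m
Required I = P_cr·L_e²/(π²E) = 3.024×10^5 × 0.5705² / (π² × 6.89×10^10) = 1.447×10^-7 m⁴
I_req = 1.447×10^5 mm⁴
Solid square: I = a⁴/12  ⇒  a = (12I)^(1/4) = (12×1.447×10^5)^(1/4) = 36.3 mm

a ≈ 36.3 mm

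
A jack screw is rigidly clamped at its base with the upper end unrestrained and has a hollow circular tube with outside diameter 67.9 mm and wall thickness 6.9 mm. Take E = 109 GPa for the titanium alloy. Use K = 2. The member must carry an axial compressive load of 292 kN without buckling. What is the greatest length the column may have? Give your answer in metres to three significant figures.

Inner diameter d_i = 67.9 − 2×6.9 = 54.10 mm
I = π(d_o⁴ − d_i⁴)/64 = π(67.9⁴ − 54.10⁴)/64 = 6.229×10^5 mm⁴
I = 6.229×10^-7 m⁴
At the buckling limit P_cr = P = 2.920×10^5 N
From P_cr = π²EI/(K·L)²:  L = (1/K)·√(π²EI/P_cr) = (1/2)·√(π²×1.09×10^11×6.229×10^-7/2.920×10^5)
L = 0.757 m

L_max ≈ 0.757 m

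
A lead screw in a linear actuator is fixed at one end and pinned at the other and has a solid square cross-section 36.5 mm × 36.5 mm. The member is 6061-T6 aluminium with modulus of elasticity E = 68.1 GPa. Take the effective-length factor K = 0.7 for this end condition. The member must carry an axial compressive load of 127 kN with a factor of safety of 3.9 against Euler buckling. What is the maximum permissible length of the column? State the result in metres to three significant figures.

L_max ≈ 0.640 m

I = a⁴/12 = 36.5⁴/12 = 1.479×10^5 mm⁴
I = 1.479×10^-7 m⁴
Required critical load P_cr = n·P = 3.9 × 127 = 495.3 kN = 4.953×10^5 N
From P_cr = π²EI/(K·L)²:  L = (1/K)·√(π²EI/P_cr) = (1/0.7)·√(π²×6.81×10^10×1.479×10^-7/4.953×10^5)
L = 0.640 m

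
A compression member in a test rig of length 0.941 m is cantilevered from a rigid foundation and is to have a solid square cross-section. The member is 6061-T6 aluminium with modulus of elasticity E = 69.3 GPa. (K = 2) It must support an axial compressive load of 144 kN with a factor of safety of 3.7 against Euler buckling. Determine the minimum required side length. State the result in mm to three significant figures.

Required P_cr = n·P = 3.7 × 144 = 532.8 kN
L_e = K·L = 2 × 0.941 = 1.882 m
Required I = P_cr·L_e²/(π²E) = 5.328×10^5 × 1.882² / (π² × 6.93×10^10) = 2.759×10^-6 m⁴
I_req = 2.759×10^6 mm⁴
Solid square: I = a⁴/12  ⇒  a = (12I)^(1/4) = (12×2.759×10^6)^(1/4) = 75.9 mm

a ≈ 75.9 mm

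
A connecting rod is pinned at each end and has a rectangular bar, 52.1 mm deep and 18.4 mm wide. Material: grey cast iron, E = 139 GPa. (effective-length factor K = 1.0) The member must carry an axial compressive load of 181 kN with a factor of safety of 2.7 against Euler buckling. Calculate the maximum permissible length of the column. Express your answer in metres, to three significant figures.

Buckling occurs about the weak axis: I_min = h·b³/12 with b = 18.4 mm (the shorter side).
I_min = 52.1×18.4³/12 = 2.705×10^4 mm⁴
I = 2.705×10^-8 m⁴
Required critical load P_cr = n·P = 2.7 × 181 = 488.7 kN = 4.887×10^5 N
From P_cr = π²EI/(K·L)²:  L = (1/K)·√(π²EI/P_cr) = (1/1)·√(π²×1.39×10^11×2.705×10^-8/4.887×10^5)
L = 0.276 m

L_max ≈ 0.276 m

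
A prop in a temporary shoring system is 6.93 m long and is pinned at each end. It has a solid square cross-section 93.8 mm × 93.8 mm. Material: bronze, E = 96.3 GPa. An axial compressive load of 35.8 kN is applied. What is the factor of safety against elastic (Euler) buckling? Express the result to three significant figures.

I = a⁴/12 = 93.8⁴/12 = 6.451×10^6 mm⁴
I = 6.451×10^6 mm⁴ = 6.451×10^-6 m⁴
Effective length L_e = K·L = 1 × 6.93 = 6.930 m
P_cr = π²EI / L_e² = π² × 96.3×10⁹ × 6.451×10^-6 / 6.930² = 1.277×10^5 N
Factor of safety n = P_cr / P = 127.67 / 35.8 = 3.57

n ≈ 3.57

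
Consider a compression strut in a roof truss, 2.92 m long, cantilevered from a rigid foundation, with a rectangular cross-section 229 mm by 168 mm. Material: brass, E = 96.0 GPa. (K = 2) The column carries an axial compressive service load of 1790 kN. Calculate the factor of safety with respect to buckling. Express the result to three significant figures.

n ≈ 1.40

Buckling occurs about the weak axis: I_min = h·b³/12 with b = 168 mm (the shorter side).
I_min = 229×168³/12 = 9.049×10^7 mm⁴
I = 9.049×10^7 mm⁴ = 9.049×10^-5 m⁴
Effective length L_e = K·L = 2 × 2.92 = 5.840 m
P_cr = π²EI / L_e² = π² × 96.0×10⁹ × 9.049×10^-5 / 5.840² = 2.514×10^6 N
Factor of safety n = P_cr / P = 2513.8 / 1790 = 1.40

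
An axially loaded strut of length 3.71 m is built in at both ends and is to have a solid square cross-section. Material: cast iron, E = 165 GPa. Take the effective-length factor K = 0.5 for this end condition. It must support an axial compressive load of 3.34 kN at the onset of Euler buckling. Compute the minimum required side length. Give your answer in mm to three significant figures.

a ≈ 17.1 mm

L_e = K·L = 0.5 × 3.71 = 1.855 m
Required I = P_cr·L_e²/(π²E) = 3.340×10^3 × 1.855² / (π² × 1.65×10^11) = 7.057×10^-9 m⁴
I_req = 7.057×10^3 mm⁴
Solid square: I = a⁴/12  ⇒  a = (12I)^(1/4) = (12×7.057×10^3)^(1/4) = 17.1 mm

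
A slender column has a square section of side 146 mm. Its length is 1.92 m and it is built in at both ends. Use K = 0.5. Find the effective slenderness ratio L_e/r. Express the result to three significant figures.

λ ≈ 22.8

I = a⁴/12 = 146⁴/12 = 3.786×10^7 mm⁴
A = 2.132×10^4 mm²;  r_min = √(I/A) = √(3.786×10^7/2.132×10^4) = 42.15 mm
L_e = K·L = 0.5 × 1.92 m = 0.9600 m = 960.00 mm
λ = L_e / r_min = 960.00 / 42.15 = 22.8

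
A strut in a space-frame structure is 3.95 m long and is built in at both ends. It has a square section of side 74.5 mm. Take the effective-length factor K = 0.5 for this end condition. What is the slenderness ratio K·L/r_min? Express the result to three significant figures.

I = a⁴/12 = 74.5⁴/12 = 2.567×10^6 mm⁴
A = 5.550×10^3 mm²;  r_min = √(I/A) = √(2.567×10^6/5.550×10^3) = 21.51 mm
L_e = K·L = 0.5 × 3.95 m = 1.975 m = 1975.0 mm
λ = L_e / r_min = 1975.0 / 21.51 = 91.8

λ ≈ 91.8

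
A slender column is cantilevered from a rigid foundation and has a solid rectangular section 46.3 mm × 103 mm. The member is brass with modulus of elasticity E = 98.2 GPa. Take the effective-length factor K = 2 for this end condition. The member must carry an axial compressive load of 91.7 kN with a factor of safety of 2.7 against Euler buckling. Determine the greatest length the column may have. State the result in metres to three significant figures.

Buckling occurs about the weak axis: I_min = h·b³/12 with b = 46.3 mm (the shorter side).
I_min = 103×46.3³/12 = 8.519×10^5 mm⁴
I = 8.519×10^-7 m⁴
Required critical load P_cr = n·P = 2.7 × 91.7 = 247.6 kN = 2.476×10^5 N
From P_cr = π²EI/(K·L)²:  L = (1/K)·√(π²EI/P_cr) = (1/2)·√(π²×9.82×10^10×8.519×10^-7/2.476×10^5)
L = 0.913 m

L_max ≈ 0.913 m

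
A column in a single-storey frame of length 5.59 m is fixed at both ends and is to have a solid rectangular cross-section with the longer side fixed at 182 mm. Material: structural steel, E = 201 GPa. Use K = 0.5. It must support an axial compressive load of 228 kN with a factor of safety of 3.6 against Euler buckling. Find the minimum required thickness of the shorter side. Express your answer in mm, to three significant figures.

Required P_cr = n·P = 3.6 × 228 = 820.8 kN
L_e = K·L = 0.5 × 5.59 = 2.795 m
Required I = P_cr·L_e²/(π²E) = 8.208×10^5 × 2.795² / (π² × 2.01×10^11) = 3.232×10^-6 m⁴
I_req = 3.232×10^6 mm⁴
Rectangle, weak axis: I_min = h·b³/12 with h = 182 mm fixed  ⇒  b = (12I/h)^(1/3) = 59.7 mm

b ≈ 59.7 mm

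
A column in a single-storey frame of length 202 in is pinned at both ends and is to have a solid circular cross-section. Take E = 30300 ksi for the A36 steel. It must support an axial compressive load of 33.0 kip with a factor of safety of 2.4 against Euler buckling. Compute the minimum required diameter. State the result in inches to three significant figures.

d ≈ 3.85 in

Required P_cr = n·P = 2.4 × 33.0 = 79.20 kip
L_e = K·L = 1 × 202 = 202.0 in
Required I = P_cr·L_e²/(π²E) = 7.920×10^4 × 202.0² / (π² × 3.03×10^7) = 10.81 in⁴
Solid circle: I = πd⁴/64  ⇒  d = (64I/π)^(1/4) = (64×10.81/π)^(1/4) = 3.85 in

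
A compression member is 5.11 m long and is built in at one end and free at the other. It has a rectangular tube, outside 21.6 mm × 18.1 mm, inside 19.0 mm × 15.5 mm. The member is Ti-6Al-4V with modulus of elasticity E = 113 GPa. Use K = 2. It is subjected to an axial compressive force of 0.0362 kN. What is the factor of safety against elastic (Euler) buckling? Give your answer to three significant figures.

n ≈ 1.41

Weak-axis I_min = (h_o·b_o³ − h_i·b_i³)/12 with b_o = 18.1, b_i = 15.50 mm (shorter outer/inner sides).
I_min = (21.6×18.1³ − 19.00×15.50³)/12 = 4.777×10^3 mm⁴
I = 4.777×10^3 mm⁴ = 4.777×10^-9 m⁴
Effective length L_e = K·L = 2 × 5.11 = 10.22 m
P_cr = π²EI / L_e² = π² × 113×10⁹ × 4.777×10^-9 / 10.22² = 51.01 N
Factor of safety n = P_cr / P = 0.051011 / 0.0362 = 1.41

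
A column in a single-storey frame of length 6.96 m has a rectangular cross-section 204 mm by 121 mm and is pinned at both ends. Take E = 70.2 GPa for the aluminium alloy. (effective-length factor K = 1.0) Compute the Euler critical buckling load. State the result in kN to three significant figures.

Buckling occurs about the weak axis: I_min = h·b³/12 with b = 121 mm (the shorter side).
I_min = 204×121³/12 = 3.012×10^7 mm⁴
I = 3.012×10^7 mm⁴ = 3.012×10^-5 m⁴
Effective length L_e = K·L = 1 × 6.96 = 6.960 m
P_cr = π²EI / L_e² = π² × 70.2×10⁹ × 3.012×10^-5 / 6.960² = 4.307×10^5 N

P_cr ≈ 431 kN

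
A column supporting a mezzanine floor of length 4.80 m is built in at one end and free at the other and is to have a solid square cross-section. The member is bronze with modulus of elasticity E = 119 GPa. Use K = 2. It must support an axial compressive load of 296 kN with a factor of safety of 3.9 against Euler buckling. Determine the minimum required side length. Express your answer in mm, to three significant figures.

Required P_cr = n·P = 3.9 × 296 = 1154 kN
L_e = K·L = 2 × 4.80 = 9.600 m
Required I = P_cr·L_e²/(π²E) = 1.154×10^6 × 9.600² / (π² × 1.19×10^11) = 9.058×10^-5 m⁴
I_req = 9.058×10^7 mm⁴
Solid square: I = a⁴/12  ⇒  a = (12I)^(1/4) = (12×9.058×10^7)^(1/4) = 182 mm

a ≈ 182 mm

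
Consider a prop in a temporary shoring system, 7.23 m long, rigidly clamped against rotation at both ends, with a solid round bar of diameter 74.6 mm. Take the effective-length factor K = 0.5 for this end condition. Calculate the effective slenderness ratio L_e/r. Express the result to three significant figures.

I = πd⁴/64 = π×74.6⁴/64 = 1.520×10^6 mm⁴
A = 4.371×10^3 mm²;  r_min = √(I/A) = √(1.520×10^6/4.371×10^3) = 18.65 mm
L_e = K·L = 0.5 × 7.23 m = 3.615 m = 3615.0 mm
λ = L_e / r_min = 3615.0 / 18.65 = 194

λ ≈ 194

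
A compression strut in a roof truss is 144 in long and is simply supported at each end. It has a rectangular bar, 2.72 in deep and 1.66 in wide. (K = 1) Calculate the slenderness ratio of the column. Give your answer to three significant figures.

For a rectangle r_min = b/√12 = 1.66/√12 = 0.4792 in
L_e = K·L = 1 × 144 = 144.0 in
λ = L_e / r_min = 144.00 / 0.4792 = 301

λ ≈ 301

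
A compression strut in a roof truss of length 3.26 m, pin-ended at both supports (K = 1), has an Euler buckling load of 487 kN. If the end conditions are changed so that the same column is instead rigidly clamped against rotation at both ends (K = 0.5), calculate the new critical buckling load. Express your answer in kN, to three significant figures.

P_cr ≈ 1950 kN

P_cr ∝ 1/K², so P_cr,new = P_cr,old × (K_old/K_new)² = 487 × (1/0.5)²
= 487 × 4.000 = 1950 kN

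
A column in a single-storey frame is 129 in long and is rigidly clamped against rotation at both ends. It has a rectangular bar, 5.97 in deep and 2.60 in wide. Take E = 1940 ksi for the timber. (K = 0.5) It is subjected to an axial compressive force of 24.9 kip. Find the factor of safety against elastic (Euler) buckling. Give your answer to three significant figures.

Buckling occurs about the weak axis: I_min = h·b³/12 with b = 2.60 in (the shorter side).
I_min = 5.97×2.60³/12 = 8.744 in⁴
Effective length L_e = K·L = 0.5 × 129 = 64.50 in
P_cr = π²EI / L_e² = π² × 1940×10³ × 8.744 / 64.50² = 4.024×10^4 lb
Factor of safety n = P_cr / P = 40.243 / 24.9 = 1.62

n ≈ 1.62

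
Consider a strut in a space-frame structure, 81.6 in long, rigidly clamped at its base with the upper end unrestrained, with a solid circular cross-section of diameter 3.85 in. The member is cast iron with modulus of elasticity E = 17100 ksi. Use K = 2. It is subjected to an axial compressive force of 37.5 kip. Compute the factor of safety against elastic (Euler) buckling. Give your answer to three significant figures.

n ≈ 1.82

I = πd⁴/64 = π×3.85⁴/64 = 10.78 in⁴
Effective length L_e = K·L = 2 × 81.6 = 163.2 in
P_cr = π²EI / L_e² = π² × 17100×10³ × 10.78 / 163.2² = 6.834×10^4 lb
Factor of safety n = P_cr / P = 68.339 / 37.5 = 1.82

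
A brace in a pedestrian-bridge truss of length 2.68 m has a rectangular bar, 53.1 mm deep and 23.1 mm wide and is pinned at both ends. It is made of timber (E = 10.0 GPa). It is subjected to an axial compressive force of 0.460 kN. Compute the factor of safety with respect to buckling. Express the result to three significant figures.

Buckling occurs about the weak axis: I_min = h·b³/12 with b = 23.1 mm (the shorter side).
I_min = 53.1×23.1³/12 = 5.454×10^4 mm⁴
I = 5.454×10^4 mm⁴ = 5.454×10^-8 m⁴
Effective length L_e = K·L = 1 × 2.68 = 2.680 m
P_cr = π²EI / L_e² = π² × 10.0×10⁹ × 5.454×10^-8 / 2.680² = 749.5 N
Factor of safety n = P_cr / P = 0.74951 / 0.460 = 1.63

n ≈ 1.63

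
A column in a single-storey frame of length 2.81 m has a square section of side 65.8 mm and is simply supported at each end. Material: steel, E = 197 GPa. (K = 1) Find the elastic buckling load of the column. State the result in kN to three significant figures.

I = a⁴/12 = 65.8⁴/12 = 1.562×10^6 mm⁴
I = 1.562×10^6 mm⁴ = 1.562×10^-6 m⁴
Effective length L_e = K·L = 1 × 2.81 = 2.810 m
P_cr = π²EI / L_e² = π² × 197×10⁹ × 1.562×10^-6 / 2.810² = 3.847×10^5 N

P_cr ≈ 385 kN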